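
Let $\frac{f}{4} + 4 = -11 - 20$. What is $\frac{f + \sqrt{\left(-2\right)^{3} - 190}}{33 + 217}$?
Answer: $- \frac{14}{25} + \frac{3 i \sqrt{22}}{250} \approx -0.56 + 0.056285 i$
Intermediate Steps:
$f = -140$ ($f = -16 + 4 \left(-11 - 20\right) = -16 + 4 \left(-31\right) = -16 - 124 = -140$)
$\frac{f + \sqrt{\left(-2\right)^{3} - 190}}{33 + 217} = \frac{-140 + \sqrt{\left(-2\right)^{3} - 190}}{33 + 217} = \frac{-140 + \sqrt{-8 - 190}}{250} = \left(-140 + \sqrt{-198}\right) \frac{1}{250} = \left(-140 + 3 i \sqrt{22}\right) \frac{1}{250} = - \frac{14}{25} + \frac{3 i \sqrt{22}}{250}$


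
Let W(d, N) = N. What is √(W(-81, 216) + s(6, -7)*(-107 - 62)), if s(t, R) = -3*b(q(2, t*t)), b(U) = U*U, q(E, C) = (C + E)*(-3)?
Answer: 18*√20337 ≈ 2566.9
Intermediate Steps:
q(E, C) = -3*C - 3*E
b(U) = U²
s(t, R) = -3*(-6 - 3*t²)² (s(t, R) = -3*(-3*t*t - 3*2)² = -3*(-3*t² - 6)² = -3*(-6 - 3*t²)²)
√(W(-81, 216) + s(6, -7)*(-107 - 62)) = √(216 + (-27*(2 + 6²)²)*(-107 - 62)) = √(216 - 27*(2 + 36)²*(-169)) = √(216 - 27*38²*(-169)) = √(216 - 27*1444*(-169)) = √(216 - 38988*(-169)) = √(216 + 6588972) = √6589188 = 18*√20337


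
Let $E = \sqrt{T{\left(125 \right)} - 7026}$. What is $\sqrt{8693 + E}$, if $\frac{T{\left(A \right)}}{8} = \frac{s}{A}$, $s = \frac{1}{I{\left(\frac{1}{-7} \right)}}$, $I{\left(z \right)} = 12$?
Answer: $\frac{\sqrt{1955925 + 6 i \sqrt{9880305}}}{15} \approx 93.237 + 0.4495 i$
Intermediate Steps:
$s = \frac{1}{12} \approx 0.083333$
$T{\left(A \right)} = \frac{2}{3 A}$ ($T{\left(A \right)} = 8 \frac{1}{12 A} = \frac{2}{3 A}$)
$E = \frac{2 i \sqrt{9880305}}{75}$ ($E = \sqrt{\frac{2}{3 \cdot 125} - 7026} = \sqrt{\frac{2}{3} \cdot \frac{1}{125} - 7026} = \sqrt{\frac{2}{375} - 7026} = \sqrt{- \frac{2634748}{375}} = \frac{2 i \sqrt{9880305}}{75} \approx 83.821 i$)
$\sqrt{8693 + E} = \sqrt{8693 + \frac{2 i \sqrt{9880305}}{75}}$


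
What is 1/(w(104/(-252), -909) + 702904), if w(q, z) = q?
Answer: 63/44282926 ≈ 1.4227e-6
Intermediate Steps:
1/(w(104/(-252), -909) + 702904) = 1/(104/(-252) + 702904) = 1/(104*(-1/252) + 702904) = 1/(-26/63 + 702904) = 1/(44282926/63) = 63/44282926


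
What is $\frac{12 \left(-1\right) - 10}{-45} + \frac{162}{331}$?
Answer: $\frac{14572}{14895} \approx 0.97831$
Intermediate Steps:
$\frac{12 \left(-1\right) - 10}{-45} + \frac{162}{331} = \left(-12 - 10\right) \left(- \frac{1}{45}\right) + 162 \cdot \frac{1}{331} = \left(-22\right) \left(- \frac{1}{45}\right) + \frac{162}{331} = \frac{22}{45} + \frac{162}{331} = \frac{14572}{14895}$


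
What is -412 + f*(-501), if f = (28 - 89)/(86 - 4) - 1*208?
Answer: 8541833/82 ≈ 1.0417e+5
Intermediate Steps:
f = -17117/82 (f = -61/82 - 208 = -17117/82 ≈ -208.74)
-412 + f*(-501) = -412 - 17117/82*(-501) = -412 + 8575617/82 = 8541833/82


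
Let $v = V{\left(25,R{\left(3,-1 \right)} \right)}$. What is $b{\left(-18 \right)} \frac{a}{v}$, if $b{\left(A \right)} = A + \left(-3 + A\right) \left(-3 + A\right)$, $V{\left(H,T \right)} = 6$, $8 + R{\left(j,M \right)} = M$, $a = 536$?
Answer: $37788$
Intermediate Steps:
$R{\left(j,M \right)} = -8 + M$
$v = 6$
$b{\left(A \right)} = A + \left(-3 + A\right)^{2}$
$b{\left(-18 \right)} \frac{a}{v} = \left(-18 + \left(-3 - 18\right)^{2}\right) \frac{536}{6} = \left(-18 + \left(-21\right)^{2}\right) 536 \cdot \frac{1}{6} = \left(-18 + 441\right) \frac{268}{3} = 423 \cdot \frac{268}{3} = 37788$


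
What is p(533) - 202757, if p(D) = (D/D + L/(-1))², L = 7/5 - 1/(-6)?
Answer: -182481011/900 ≈ -2.0276e+5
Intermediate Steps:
L = 47/30 (L = 7*(⅕) - 1*(-⅙) = 7/5 + ⅙ = 47/30 ≈ 1.5667)
p(D) = 289/900 (p(D) = (D/D + (47/30)/(-1))² = (1 + (47/30)*(-1))² = (1 - 47/30)² = (-17/30)² = 289/900)
p(533) - 202757 = 289/900 - 202757 = -182481011/900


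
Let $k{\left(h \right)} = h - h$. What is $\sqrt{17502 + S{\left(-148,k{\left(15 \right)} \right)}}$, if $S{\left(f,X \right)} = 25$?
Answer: $\sqrt{17527} \approx 132.39$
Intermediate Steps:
$k{\left(h \right)} = 0$
$\sqrt{17502 + S{\left(-148,k{\left(15 \right)} \right)}} = \sqrt{17502 + 25} = \sqrt{17527}$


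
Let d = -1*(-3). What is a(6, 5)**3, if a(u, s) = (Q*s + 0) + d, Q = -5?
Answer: -10648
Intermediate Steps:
d = 3
a(u, s) = 3 - 5*s (a(u, s) = (-5*s + 0) + 3 = -5*s + 3 = 3 - 5*s)
a(6, 5)**3 = (3 - 5*5)**3 = (3 - 25)**3 = (-22)**3 = -10648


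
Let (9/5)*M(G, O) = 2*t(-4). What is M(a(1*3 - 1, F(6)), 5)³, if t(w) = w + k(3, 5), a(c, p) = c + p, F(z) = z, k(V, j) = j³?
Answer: 1771561000/729 ≈ 2.4301e+6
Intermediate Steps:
t(w) = 125 + w (t(w) = w + 5³ = w + 125 = 125 + w)
M(G, O) = 1210/9 (M(G, O) = 5*(2*(125 - 4))/9 = 5*(2*121)/9 = (5/9)*242 = 1210/9)
M(a(1*3 - 1, F(6)), 5)³ = (1210/9)³ = 1771561000/729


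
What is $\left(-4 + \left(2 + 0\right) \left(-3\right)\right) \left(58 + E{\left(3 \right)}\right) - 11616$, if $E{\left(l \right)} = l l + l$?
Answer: $-12316$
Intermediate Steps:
$E{\left(l \right)} = l + l^{2}$ ($E{\left(l \right)} = l^{2} + l = l + l^{2}$)
$\left(-4 + \left(2 + 0\right) \left(-3\right)\right) \left(58 + E{\left(3 \right)}\right) - 11616 = \left(-4 + \left(2 + 0\right) \left(-3\right)\right) \left(58 + 3 \left(1 + 3\right)\right) - 11616 = \left(-4 + 2 \left(-3\right)\right) \left(58 + 3 \cdot 4\right) - 11616 = \left(-4 - 6\right) \left(58 + 12\right) - 11616 = \left(-10\right) 70 - 11616 = -700 - 11616 = -12316$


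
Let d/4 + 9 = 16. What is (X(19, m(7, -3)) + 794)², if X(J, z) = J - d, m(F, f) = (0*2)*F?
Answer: 616225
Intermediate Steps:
d = 28 (d = -36 + 4*16 = -36 + 64 = 28)
m(F, f) = 0 (m(F, f) = 0*F = 0)
X(J, z) = -28 + J (X(J, z) = J - 1*28 = J - 28 = -28 + J)
(X(19, m(7, -3)) + 794)² = ((-28 + 19) + 794)² = (-9 + 794)² = 785² = 616225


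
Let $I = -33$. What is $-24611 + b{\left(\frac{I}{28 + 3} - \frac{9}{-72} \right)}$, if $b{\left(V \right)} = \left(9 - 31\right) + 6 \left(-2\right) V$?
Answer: $- \frac{1526547}{62} \approx -24622.0$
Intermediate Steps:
$b{\left(V \right)} = -22 - 12 V$
$-24611 + b{\left(\frac{I}{28 + 3} - \frac{9}{-72} \right)} = -24611 - \left(22 + 12 \left(- \frac{33}{28 + 3} - \frac{9}{-72}\right)\right) = -24611 - \left(22 + 12 \left(- \frac{33}{31} - - \frac{1}{8}\right)\right) = -24611 - \left(22 + 12 \left(\left(-33\right) \frac{1}{31} + \frac{1}{8}\right)\right) = -24611 - \left(22 + 12 \left(- \frac{33}{31} + \frac{1}{8}\right)\right) = -24611 - \frac{665}{62} = - \frac{1526547}{62}$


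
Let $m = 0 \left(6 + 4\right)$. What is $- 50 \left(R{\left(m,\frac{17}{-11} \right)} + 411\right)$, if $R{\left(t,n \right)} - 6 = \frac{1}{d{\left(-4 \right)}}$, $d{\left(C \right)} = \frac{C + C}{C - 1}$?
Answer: $- \frac{83525}{4} \approx -20881.0$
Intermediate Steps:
$m = 0$ ($m = 0 \cdot 10 = 0$)
$d{\left(C \right)} = \frac{2 C}{-1 + C}$
$R{\left(t,n \right)} = \frac{53}{8}$ ($R{\left(t,n \right)} = 6 + \frac{1}{2 \left(-4\right) \frac{1}{-1 - 4}} = 6 + \frac{1}{2 \left(-4\right) \frac{1}{-5}} = 6 + \frac{1}{2 \left(-4\right) \left(- \frac{1}{5}\right)} = 6 + \frac{1}{\frac{8}{5}} = 6 + \frac{5}{8} = \frac{53}{8}$)
$- 50 \left(R{\left(m,\frac{17}{-11} \right)} + 411\right) = - 50 \left(\frac{53}{8} + 411\right) = \left(-50\right) \frac{3341}{8} = - \frac{83525}{4}$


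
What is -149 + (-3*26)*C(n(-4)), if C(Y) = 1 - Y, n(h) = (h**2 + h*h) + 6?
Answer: 2737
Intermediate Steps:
n(h) = 6 + 2*h**2 (n(h) = (h**2 + h**2) + 6 = 2*h**2 + 6 = 6 + 2*h**2)
-149 + (-3*26)*C(n(-4)) = -149 + (-3*26)*(1 - (6 + 2*(-4)**2)) = -149 - 78*(1 - (6 + 2*16)) = -149 - 78*(1 - (6 + 32)) = -149 - 78*(1 - 1*38) = -149 - 78*(1 - 38) = -149 - 78*(-37) = -149 + 2886 = 2737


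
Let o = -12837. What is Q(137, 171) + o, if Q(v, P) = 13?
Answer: -12824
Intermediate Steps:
Q(137, 171) + o = 13 - 12837 = -12824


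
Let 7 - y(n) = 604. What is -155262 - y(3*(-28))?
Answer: -154665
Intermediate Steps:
y(n) = -597 (y(n) = 7 - 1*604 = 7 - 604 = -597)
-155262 - y(3*(-28)) = -155262 - 1*(-597) = -155262 + 597 = -154665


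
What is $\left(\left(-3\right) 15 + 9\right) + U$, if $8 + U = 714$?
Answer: $670$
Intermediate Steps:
$U = 706$ ($U = -8 + 714 = 706$)
$\left(\left(-3\right) 15 + 9\right) + U = \left(\left(-3\right) 15 + 9\right) + 706 = \left(-45 + 9\right) + 706 = -36 + 706 = 670$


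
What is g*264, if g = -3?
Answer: -792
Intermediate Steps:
g*264 = -3*264 = -792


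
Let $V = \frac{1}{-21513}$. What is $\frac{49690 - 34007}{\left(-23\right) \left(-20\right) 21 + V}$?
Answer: $\frac{337388379}{207815579} \approx 1.6235$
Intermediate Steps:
$V = - \frac{1}{21513} \approx -4.6484 \cdot 10^{-5}$
$\frac{49690 - 34007}{\left(-23\right) \left(-20\right) 21 + V} = \frac{49690 - 34007}{\left(-23\right) \left(-20\right) 21 - \frac{1}{21513}} = \frac{15683}{460 \cdot 21 - \frac{1}{21513}} = \frac{15683}{9660 - \frac{1}{21513}} = \frac{15683}{\frac{207815579}{21513}} = 15683 \cdot \frac{21513}{207815579} = \frac{337388379}{207815579}$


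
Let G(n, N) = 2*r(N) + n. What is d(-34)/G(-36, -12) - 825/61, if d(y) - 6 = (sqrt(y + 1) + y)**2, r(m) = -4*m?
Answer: 19369/3660 - 17*I*sqrt(33)/15 ≈ 5.2921 - 6.5105*I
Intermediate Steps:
d(y) = 6 + (y + sqrt(1 + y))**2 (d(y) = 6 + (sqrt(y + 1) + y)**2 = 6 + (sqrt(1 + y) + y)**2 = 6 + (y + sqrt(1 + y))**2)
G(n, N) = n - 8*N (G(n, N) = 2*(-4*N) + n = -8*N + n = n - 8*N)
d(-34)/G(-36, -12) - 825/61 = (6 + (-34 + sqrt(1 - 34))**2)/(-36 - 8*(-12)) - 825/61 = (6 + (-34 + sqrt(-33))**2)/(-36 + 96) - 825*1/61 = (6 + (-34 + I*sqrt(33))**2)/60 - 825/61 = (6 + (-34 + I*sqrt(33))**2)*(1/60) - 825/61 = (1/10 + (-34 + I*sqrt(33))**2/60) - 825/61 = -8189/610 + (-34 + I*sqrt(33))**2/60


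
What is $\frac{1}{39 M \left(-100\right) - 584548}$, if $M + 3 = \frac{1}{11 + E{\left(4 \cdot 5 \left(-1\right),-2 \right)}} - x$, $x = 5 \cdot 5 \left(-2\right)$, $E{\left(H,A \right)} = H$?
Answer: $- \frac{3}{2302244} \approx -1.3031 \cdot 10^{-6}$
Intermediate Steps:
$x = -50$ ($x = 25 \left(-2\right) = -50$)
$M = \frac{422}{9}$ ($M = -3 + \left(\frac{1}{11 + 4 \cdot 5 \left(-1\right)} - -50\right) = -3 + \left(\frac{1}{11 + 20 \left(-1\right)} + 50\right) = -3 + \left(\frac{1}{11 - 20} + 50\right) = -3 + \left(\frac{1}{-9} + 50\right) = -3 + \left(- \frac{1}{9} + 50\right) = -3 + \frac{449}{9} = \frac{422}{9} \approx 46.889$)
$\frac{1}{39 M \left(-100\right) - 584548} = \frac{1}{39 \cdot \frac{422}{9} \left(-100\right) - 584548} = \frac{1}{\frac{5486}{3} \left(-100\right) - 584548} = \frac{1}{- \frac{548600}{3} - 584548} = \frac{1}{- \frac{2302244}{3}} = - \frac{3}{2302244}$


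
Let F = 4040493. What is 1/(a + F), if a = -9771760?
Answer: -1/5731267 ≈ -1.7448e-7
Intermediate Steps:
1/(a + F) = 1/(-9771760 + 4040493) = 1/(-5731267) = -1/5731267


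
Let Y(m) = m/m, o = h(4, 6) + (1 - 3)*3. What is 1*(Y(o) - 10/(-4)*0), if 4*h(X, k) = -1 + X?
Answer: 1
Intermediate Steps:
h(X, k) = -1/4 + X/4 (h(X, k) = (-1 + X)/4 = -1/4 + X/4)
o = -21/4 (o = (-1/4 + (1/4)*4) + (1 - 3)*3 = (-1/4 + 1) - 2*3 = 3/4 - 6 = -21/4 ≈ -5.2500)
Y(m) = 1
1*(Y(o) - 10/(-4)*0) = 1*(1 - 10/(-4)*0) = 1*(1 - 10*(-1/4)*0) = 1*(1 + (5/2)*0) = 1*(1 + 0) = 1*1 = 1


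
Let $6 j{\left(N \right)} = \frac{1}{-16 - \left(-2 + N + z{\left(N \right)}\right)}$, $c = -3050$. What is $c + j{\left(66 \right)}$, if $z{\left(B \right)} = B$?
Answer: $- \frac{2671801}{876} \approx -3050.0$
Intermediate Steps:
$j{\left(N \right)} = \frac{1}{6 \left(-14 - 2 N\right)}$ ($j{\left(N \right)} = \frac{1}{6 \left(-16 - \left(-2 + 2 N\right)\right)} = \frac{1}{6 \left(-14 - 2 N\right)}$)
$c + j{\left(66 \right)} = -3050 - \frac{1}{84 + 12 \cdot 66} = -3050 - \frac{1}{84 + 792} = -3050 - \frac{1}{876} = - \frac{2671801}{876}$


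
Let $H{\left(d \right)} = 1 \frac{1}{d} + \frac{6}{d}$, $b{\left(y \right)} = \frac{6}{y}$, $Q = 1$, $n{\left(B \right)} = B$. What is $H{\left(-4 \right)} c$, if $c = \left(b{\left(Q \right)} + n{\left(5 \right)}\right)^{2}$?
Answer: $- \frac{847}{4} \approx -211.75$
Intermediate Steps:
$H{\left(d \right)} = \frac{7}{d}$ ($H{\left(d \right)} = \frac{1}{d} + \frac{6}{d} = \frac{7}{d}$)
$c = 121$ ($c = \left(\frac{6}{1} + 5\right)^{2} = \left(6 \cdot 1 + 5\right)^{2} = \left(6 + 5\right)^{2} = 11^{2} = 121$)
$H{\left(-4 \right)} c = \frac{7}{-4} \cdot 121 = 7 \left(- \frac{1}{4}\right) 121 = \left(- \frac{7}{4}\right) 121 = - \frac{847}{4}$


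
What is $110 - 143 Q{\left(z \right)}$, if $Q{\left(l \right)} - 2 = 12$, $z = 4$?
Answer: $-1892$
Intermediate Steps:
$Q{\left(l \right)} = 14$ ($Q{\left(l \right)} = 2 + 12 = 14$)
$110 - 143 Q{\left(z \right)} = 110 - 2002 = -1892$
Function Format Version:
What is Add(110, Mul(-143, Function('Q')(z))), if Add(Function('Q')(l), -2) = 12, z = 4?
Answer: -1892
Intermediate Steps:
Function('Q')(l) = 14 (Function('Q')(l) = Add(2, 12) = 14)
Add(110, Mul(-143, Function('Q')(z))) = Add(110, Mul(-143, 14)) = Add(110, -2002) = -1892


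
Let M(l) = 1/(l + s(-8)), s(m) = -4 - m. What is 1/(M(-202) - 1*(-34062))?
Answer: 198/6744275 ≈ 2.9358e-5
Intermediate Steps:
M(l) = 1/(4 + l) (M(l) = 1/(l + (-4 - 1*(-8))) = 1/(l + (-4 + 8)) = 1/(l + 4) = 1/(4 + l))
1/(M(-202) - 1*(-34062)) = 1/(1/(4 - 202) - 1*(-34062)) = 1/(1/(-198) + 34062) = 1/(-1/198 + 34062) = 1/(6744275/198) = 198/6744275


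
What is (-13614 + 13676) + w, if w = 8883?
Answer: 8945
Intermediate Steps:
(-13614 + 13676) + w = (-13614 + 13676) + 8883 = 62 + 8883 = 8945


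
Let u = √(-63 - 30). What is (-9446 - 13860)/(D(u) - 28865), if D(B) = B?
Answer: 336363845/416594159 + 11653*I*√93/416594159 ≈ 0.80741 + 0.00026975*I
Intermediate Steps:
u = I*√93 (u = √(-93) = I*√93 ≈ 9.6436*I)
(-9446 - 13860)/(D(u) - 28865) = (-9446 - 13860)/(I*√93 - 28865) = -23306/(-28865 + I*√93)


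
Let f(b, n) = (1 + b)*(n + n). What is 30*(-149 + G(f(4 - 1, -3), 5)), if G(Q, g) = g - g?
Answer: -4470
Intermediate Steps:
f(b, n) = 2*n*(1 + b) (f(b, n) = (1 + b)*(2*n) = 2*n*(1 + b))
G(Q, g) = 0
30*(-149 + G(f(4 - 1, -3), 5)) = 30*(-149 + 0) = 30*(-149) = -4470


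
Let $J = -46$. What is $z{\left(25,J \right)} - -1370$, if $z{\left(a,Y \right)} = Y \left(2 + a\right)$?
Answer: $128$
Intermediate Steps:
$z{\left(25,J \right)} - -1370 = - 46 \left(2 + 25\right) - -1370 = \left(-46\right) 27 + 1370 = -1242 + 1370 = 128$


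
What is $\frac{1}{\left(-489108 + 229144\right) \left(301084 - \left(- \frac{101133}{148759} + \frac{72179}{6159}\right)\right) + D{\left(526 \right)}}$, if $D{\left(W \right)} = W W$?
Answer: $- \frac{916206681}{71709531151081726004} \approx -1.2777 \cdot 10^{-11}$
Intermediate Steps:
$D{\left(W \right)} = W^{2}$
$\frac{1}{\left(-489108 + 229144\right) \left(301084 - \left(- \frac{101133}{148759} + \frac{72179}{6159}\right)\right) + D{\left(526 \right)}} = \frac{1}{\left(-489108 + 229144\right) \left(301084 - \left(- \frac{101133}{148759} + \frac{72179}{6159}\right)\right) + 526^{2}} = \frac{1}{- 259964 \left(301084 - \frac{10114397714}{916206681}\right) + 276676} = \frac{1}{\left(-259964\right) \frac{275845057944490}{916206681} + 276676} = \frac{1}{- \frac{71709784643481398360}{916206681} + 276676} = \frac{1}{- \frac{71709531151081726004}{916206681}} = - \frac{916206681}{71709531151081726004}$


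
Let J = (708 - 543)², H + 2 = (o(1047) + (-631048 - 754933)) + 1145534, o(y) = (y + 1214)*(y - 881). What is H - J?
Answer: 107652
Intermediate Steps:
o(y) = (-881 + y)*(1214 + y) (o(y) = (1214 + y)*(-881 + y) = (-881 + y)*(1214 + y))
H = 134877 (H = -2 + (((-1069534 + 1047² + 333*1047) + (-631048 - 754933)) + 1145534) = -2 + (((-1069534 + 1096209 + 348651) - 1385981) + 1145534) = -2 + ((375326 - 1385981) + 1145534) = -2 + (-1010655 + 1145534) = -2 + 134879 = 134877)
J = 27225 (J = 165² = 27225)
H - J = 134877 - 1*27225 = 134877 - 27225 = 107652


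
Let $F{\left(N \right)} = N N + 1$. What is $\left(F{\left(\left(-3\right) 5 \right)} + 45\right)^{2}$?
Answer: $73441$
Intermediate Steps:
$F{\left(N \right)} = 1 + N^{2}$ ($F{\left(N \right)} = N^{2} + 1 = 1 + N^{2}$)
$\left(F{\left(\left(-3\right) 5 \right)} + 45\right)^{2} = \left(\left(1 + \left(\left(-3\right) 5\right)^{2}\right) + 45\right)^{2} = \left(\left(1 + \left(-15\right)^{2}\right) + 45\right)^{2} = \left(\left(1 + 225\right) + 45\right)^{2} = \left(226 + 45\right)^{2} = 271^{2} = 73441$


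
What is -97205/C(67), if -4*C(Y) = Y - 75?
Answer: -97205/2 ≈ -48603.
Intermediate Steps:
C(Y) = 75/4 - Y/4 (C(Y) = -(Y - 75)/4 = -(-75 + Y)/4 = 75/4 - Y/4)
-97205/C(67) = -97205/(75/4 - ¼*67) = -97205/(75/4 - 67/4) = -97205/2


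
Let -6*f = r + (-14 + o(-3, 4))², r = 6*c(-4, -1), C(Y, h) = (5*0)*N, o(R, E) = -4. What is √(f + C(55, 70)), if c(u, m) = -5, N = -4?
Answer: 7*I ≈ 7.0*I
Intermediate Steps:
C(Y, h) = 0 (C(Y, h) = (5*0)*(-4) = 0*(-4) = 0)
r = -30 (r = 6*(-5) = -30)
f = -49 (f = -(-30 + (-14 - 4)²)/6 = -(-30 + (-18)²)/6 = -(-30 + 324)/6 = -⅙*294 = -49)
√(f + C(55, 70)) = √(-49 + 0) = √(-49) = 7*I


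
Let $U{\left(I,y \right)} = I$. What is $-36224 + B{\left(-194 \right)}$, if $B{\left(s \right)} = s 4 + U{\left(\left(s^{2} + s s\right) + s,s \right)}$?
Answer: $38078$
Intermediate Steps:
$B{\left(s \right)} = 2 s^{2} + 5 s$ ($B{\left(s \right)} = s 4 + \left(\left(s^{2} + s s\right) + s\right) = 4 s + \left(\left(s^{2} + s^{2}\right) + s\right) = 4 s + \left(2 s^{2} + s\right) = 4 s + \left(s + 2 s^{2}\right) = 2 s^{2} + 5 s$)
$-36224 + B{\left(-194 \right)} = -36224 - 194 \left(5 + 2 \left(-194\right)\right) = -36224 - 194 \left(5 - 388\right) = -36224 - -74302 = -36224 + 74302 = 38078$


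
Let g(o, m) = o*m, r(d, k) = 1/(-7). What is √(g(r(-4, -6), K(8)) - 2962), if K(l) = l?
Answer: I*√145194/7 ≈ 54.435*I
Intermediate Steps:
r(d, k) = -⅐
g(o, m) = m*o
√(g(r(-4, -6), K(8)) - 2962) = √(8*(-⅐) - 2962) = √(-8/7 - 2962) = √(-20742/7) = I*√145194/7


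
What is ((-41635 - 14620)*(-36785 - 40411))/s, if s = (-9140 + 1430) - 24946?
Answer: -1085665245/8164 ≈ -1.3298e+5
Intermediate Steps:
s = -32656 (s = -7710 - 24946 = -32656)
((-41635 - 14620)*(-36785 - 40411))/s = ((-41635 - 14620)*(-36785 - 40411))/(-32656) = -56255*(-77196)*(-1/32656) = 4342660980*(-1/32656) = -1085665245/8164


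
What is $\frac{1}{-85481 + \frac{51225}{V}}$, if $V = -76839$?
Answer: $- \frac{25613}{2189441928} \approx -1.1698 \cdot 10^{-5}$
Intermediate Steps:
$\frac{1}{-85481 + \frac{51225}{V}} = \frac{1}{-85481 + \frac{51225}{-76839}} = \frac{1}{-85481 + 51225 \left(- \frac{1}{76839}\right)} = \frac{1}{-85481 - \frac{17075}{25613}} = \frac{1}{- \frac{2189441928}{25613}} = - \frac{25613}{2189441928}$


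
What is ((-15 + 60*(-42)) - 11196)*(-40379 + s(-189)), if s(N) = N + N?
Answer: 559634367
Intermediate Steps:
s(N) = 2*N
((-15 + 60*(-42)) - 11196)*(-40379 + s(-189)) = ((-15 + 60*(-42)) - 11196)*(-40379 + 2*(-189)) = ((-15 - 2520) - 11196)*(-40379 - 378) = (-2535 - 11196)*(-40757) = -13731*(-40757) = 559634367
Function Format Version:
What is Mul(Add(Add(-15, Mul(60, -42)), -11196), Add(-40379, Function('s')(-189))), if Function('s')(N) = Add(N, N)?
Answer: 559634367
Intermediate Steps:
Function('s')(N) = Mul(2, N)
Mul(Add(Add(-15, Mul(60, -42)), -11196), Add(-40379, Function('s')(-189))) = Mul(Add(Add(-15, Mul(60, -42)), -11196), Add(-40379, Mul(2, -189))) = Mul(Add(Add(-15, -2520), -11196), Add(-40379, -378)) = Mul(Add(-2535, -11196), -40757) = Mul(-13731, -40757) = 559634367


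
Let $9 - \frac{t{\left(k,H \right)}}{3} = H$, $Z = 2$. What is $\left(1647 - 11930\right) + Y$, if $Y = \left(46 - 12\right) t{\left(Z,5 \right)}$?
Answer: $-9875$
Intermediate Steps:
$t{\left(k,H \right)} = 27 - 3 H$
$Y = 408$ ($Y = \left(46 - 12\right) \left(27 - 15\right) = 34 \left(27 - 15\right) = 34 \cdot 12 = 408$)
$\left(1647 - 11930\right) + Y = \left(1647 - 11930\right) + 408 = -10283 + 408 = -9875$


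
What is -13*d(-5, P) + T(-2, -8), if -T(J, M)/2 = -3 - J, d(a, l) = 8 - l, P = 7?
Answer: -11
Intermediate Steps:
T(J, M) = 6 + 2*J (T(J, M) = -2*(-3 - J) = 6 + 2*J)
-13*d(-5, P) + T(-2, -8) = -13*(8 - 1*7) + (6 + 2*(-2)) = -13*(8 - 7) + (6 - 4) = -13*1 + 2 = -13 + 2 = -11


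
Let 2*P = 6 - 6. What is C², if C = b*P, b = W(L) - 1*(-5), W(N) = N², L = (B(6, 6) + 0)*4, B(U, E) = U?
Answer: 0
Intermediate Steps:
L = 24 (L = (6 + 0)*4 = 6*4 = 24)
P = 0 (P = (6 - 6)/2 = (½)*0 = 0)
b = 581 (b = 24² - 1*(-5) = 576 + 5 = 581)
C = 0 (C = 581*0 = 0)
C² = 0² = 0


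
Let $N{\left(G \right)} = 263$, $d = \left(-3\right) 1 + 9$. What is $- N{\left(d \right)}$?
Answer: $-263$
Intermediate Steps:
$d = 6$ ($d = -3 + 9 = 6$)
$- N{\left(d \right)} = \left(-1\right) 263 = -263$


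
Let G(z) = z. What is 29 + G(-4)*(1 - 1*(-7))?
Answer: -3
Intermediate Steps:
29 + G(-4)*(1 - 1*(-7)) = 29 - 4*(1 - 1*(-7)) = 29 - 4*(1 + 7) = 29 - 4*8 = 29 - 32 = -3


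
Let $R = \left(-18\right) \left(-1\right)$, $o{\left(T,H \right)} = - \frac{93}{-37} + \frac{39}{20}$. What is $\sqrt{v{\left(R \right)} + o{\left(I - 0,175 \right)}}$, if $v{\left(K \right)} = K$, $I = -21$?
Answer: $\frac{3 \sqrt{341695}}{370} \approx 4.7396$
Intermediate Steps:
$o{\left(T,H \right)} = \frac{3303}{740}$ ($o{\left(T,H \right)} = \left(-93\right) \left(- \frac{1}{37}\right) + 39 \cdot \frac{1}{20} = \frac{93}{37} + \frac{39}{20} = \frac{3303}{740}$)
$R = 18$
$\sqrt{v{\left(R \right)} + o{\left(I - 0,175 \right)}} = \sqrt{18 + \frac{3303}{740}} = \sqrt{\frac{16623}{740}} = \frac{3 \sqrt{341695}}{370}$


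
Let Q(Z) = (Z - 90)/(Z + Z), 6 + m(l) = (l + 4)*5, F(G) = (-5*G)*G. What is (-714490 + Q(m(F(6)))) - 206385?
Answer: -407947381/443 ≈ -9.2087e+5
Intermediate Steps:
F(G) = -5*G²
m(l) = 14 + 5*l (m(l) = -6 + (l + 4)*5 = -6 + (4 + l)*5 = -6 + (20 + 5*l) = 14 + 5*l)
Q(Z) = (-90 + Z)/(2*Z) (Q(Z) = (-90 + Z)/((2*Z)) = (-90 + Z)*(1/(2*Z)) = (-90 + Z)/(2*Z))
(-714490 + Q(m(F(6)))) - 206385 = (-714490 + (-90 + (14 + 5*(-5*6²)))/(2*(14 + 5*(-5*6²)))) - 206385 = (-714490 + (-90 + (14 + 5*(-5*36)))/(2*(14 + 5*(-5*36)))) - 206385 = (-714490 + (-90 + (14 + 5*(-180)))/(2*(14 + 5*(-180)))) - 206385 = (-714490 + (-90 + (14 - 900))/(2*(14 - 900))) - 206385 = (-714490 + (½)*(-90 - 886)/(-886)) - 206385 = (-714490 + (½)*(-1/886)*(-976)) - 206385 = (-714490 + 244/443) - 206385 = -316518826/443 - 206385 = -407947381/443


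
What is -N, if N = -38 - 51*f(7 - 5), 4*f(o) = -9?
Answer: -307/4 ≈ -76.750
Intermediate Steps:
f(o) = -9/4 (f(o) = (¼)*(-9) = -9/4)
N = 307/4 (N = -38 - 51*(-9/4) = -38 + 459/4 = 307/4 ≈ 76.750)
-N = -1*307/4 = -307/4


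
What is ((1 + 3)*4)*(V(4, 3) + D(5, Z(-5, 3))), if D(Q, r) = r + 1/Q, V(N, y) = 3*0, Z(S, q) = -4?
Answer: -304/5 ≈ -60.800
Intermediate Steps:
V(N, y) = 0
D(Q, r) = r + 1/Q
((1 + 3)*4)*(V(4, 3) + D(5, Z(-5, 3))) = ((1 + 3)*4)*(0 + (-4 + 1/5)) = (4*4)*(0 + (-4 + ⅕)) = 16*(0 - 19/5) = 16*(-19/5) = -304/5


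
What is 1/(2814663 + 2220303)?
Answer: 1/5034966 ≈ 1.9861e-7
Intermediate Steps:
1/(2814663 + 2220303) = 1/5034966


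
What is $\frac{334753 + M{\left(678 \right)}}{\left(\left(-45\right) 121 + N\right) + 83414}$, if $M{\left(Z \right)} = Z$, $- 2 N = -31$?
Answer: $\frac{670862}{155969} \approx 4.3013$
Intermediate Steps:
$N = \frac{31}{2}$ ($N = \left(- \frac{1}{2}\right) \left(-31\right) = \frac{31}{2} \approx 15.5$)
$\frac{334753 + M{\left(678 \right)}}{\left(\left(-45\right) 121 + N\right) + 83414} = \frac{334753 + 678}{\left(\left(-45\right) 121 + \frac{31}{2}\right) + 83414} = \frac{335431}{\left(-5445 + \frac{31}{2}\right) + 83414} = \frac{335431}{- \frac{10859}{2} + 83414} = \frac{335431}{\frac{155969}{2}} = 335431 \cdot \frac{2}{155969} = \frac{670862}{155969}$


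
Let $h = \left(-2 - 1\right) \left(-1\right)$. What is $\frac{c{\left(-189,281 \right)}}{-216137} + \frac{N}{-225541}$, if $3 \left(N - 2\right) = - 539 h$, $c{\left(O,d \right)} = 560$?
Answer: $- \frac{10237391}{48747755117} \approx -0.00021001$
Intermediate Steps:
$h = 3$ ($h = \left(-3\right) \left(-1\right) = 3$)
$N = -537$ ($N = 2 + \frac{\left(-539\right) 3}{3} = 2 + \frac{1}{3} \left(-1617\right) = 2 - 539 = -537$)
$\frac{c{\left(-189,281 \right)}}{-216137} + \frac{N}{-225541} = \frac{560}{-216137} - \frac{537}{-225541} = 560 \left(- \frac{1}{216137}\right) - - \frac{537}{225541} = - \frac{560}{216137} + \frac{537}{225541} = - \frac{10237391}{48747755117}$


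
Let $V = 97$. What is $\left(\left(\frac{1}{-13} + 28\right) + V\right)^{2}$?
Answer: $\frac{2637376}{169} \approx 15606.0$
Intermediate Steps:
$\left(\left(\frac{1}{-13} + 28\right) + V\right)^{2} = \left(\left(\frac{1}{-13} + 28\right) + 97\right)^{2} = \left(\left(- \frac{1}{13} + 28\right) + 97\right)^{2} = \left(\frac{363}{13} + 97\right)^{2} = \left(\frac{1624}{13}\right)^{2} = \frac{2637376}{169}$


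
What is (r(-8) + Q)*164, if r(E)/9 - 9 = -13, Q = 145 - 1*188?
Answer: -12956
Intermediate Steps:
Q = -43 (Q = 145 - 188 = -43)
r(E) = -36 (r(E) = 81 + 9*(-13) = 81 - 117 = -36)
(r(-8) + Q)*164 = (-36 - 43)*164 = -79*164 = -12956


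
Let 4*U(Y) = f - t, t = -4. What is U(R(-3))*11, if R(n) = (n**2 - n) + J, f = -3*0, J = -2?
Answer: 11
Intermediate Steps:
f = 0
R(n) = -2 + n**2 - n (R(n) = (n**2 - n) - 2 = -2 + n**2 - n)
U(Y) = 1 (U(Y) = (0 - 1*(-4))/4 = (0 + 4)/4 = (1/4)*4 = 1)
U(R(-3))*11 = 1*11 = 11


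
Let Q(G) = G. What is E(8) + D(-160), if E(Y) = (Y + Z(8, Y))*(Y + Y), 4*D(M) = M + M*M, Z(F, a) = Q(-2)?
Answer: 6456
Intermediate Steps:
Z(F, a) = -2
D(M) = M/4 + M**2/4 (D(M) = (M + M*M)/4 = (M + M**2)/4 = M/4 + M**2/4)
E(Y) = 2*Y*(-2 + Y) (E(Y) = (Y - 2)*(Y + Y) = (-2 + Y)*(2*Y) = 2*Y*(-2 + Y))
E(8) + D(-160) = 2*8*(-2 + 8) + (1/4)*(-160)*(1 - 160) = 2*8*6 + (1/4)*(-160)*(-159) = 96 + 6360 = 6456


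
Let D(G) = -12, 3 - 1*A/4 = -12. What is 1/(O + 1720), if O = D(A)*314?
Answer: -1/2048 ≈ -0.00048828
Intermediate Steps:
A = 60 (A = 12 - 4*(-12) = 12 + 48 = 60)
O = -3768 (O = -12*314 = -3768)
1/(O + 1720) = 1/(-3768 + 1720) = 1/(-2048) = -1/2048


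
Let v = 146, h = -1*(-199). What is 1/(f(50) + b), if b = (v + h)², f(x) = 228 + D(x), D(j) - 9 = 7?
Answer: 1/119269 ≈ 8.3844e-6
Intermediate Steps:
h = 199
D(j) = 16 (D(j) = 9 + 7 = 16)
f(x) = 244 (f(x) = 228 + 16 = 244)
b = 119025 (b = (146 + 199)² = 345² = 119025)
1/(f(50) + b) = 1/(244 + 119025) = 1/119269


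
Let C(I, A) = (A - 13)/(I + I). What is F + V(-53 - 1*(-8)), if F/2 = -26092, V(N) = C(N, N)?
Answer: -2348251/45 ≈ -52183.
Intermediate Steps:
C(I, A) = (-13 + A)/(2*I) (C(I, A) = (-13 + A)/((2*I)) = (-13 + A)*(1/(2*I)) = (-13 + A)/(2*I))
V(N) = (-13 + N)/(2*N)
F = -52184 (F = 2*(-26092) = -52184)
F + V(-53 - 1*(-8)) = -52184 + (-13 + (-53 - 1*(-8)))/(2*(-53 - 1*(-8))) = -52184 + (-13 + (-53 + 8))/(2*(-53 + 8)) = -52184 + (½)*(-13 - 45)/(-45) = -52184 + (½)*(-1/45)*(-58) = -52184 + 29/45 = -2348251/45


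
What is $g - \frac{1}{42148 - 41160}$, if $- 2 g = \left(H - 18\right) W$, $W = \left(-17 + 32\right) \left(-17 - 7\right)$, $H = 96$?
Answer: $\frac{13871519}{988} \approx 14040.0$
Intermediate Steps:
$W = -360$ ($W = 15 \left(-24\right) = -360$)
$g = 14040$ ($g = - \frac{\left(96 - 18\right) \left(-360\right)}{2} = - \frac{78 \left(-360\right)}{2} = \left(- \frac{1}{2}\right) \left(-28080\right) = 14040$)
$g - \frac{1}{42148 - 41160} = 14040 - \frac{1}{42148 - 41160} = 14040 - \frac{1}{988} = \frac{13871519}{988}$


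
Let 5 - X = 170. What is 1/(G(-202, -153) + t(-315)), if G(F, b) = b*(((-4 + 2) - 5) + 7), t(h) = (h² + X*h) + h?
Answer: 1/150885 ≈ 6.6276e-6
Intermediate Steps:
X = -165 (X = 5 - 1*170 = 5 - 170 = -165)
t(h) = h² - 164*h (t(h) = (h² - 165*h) + h = h² - 164*h)
G(F, b) = 0 (G(F, b) = b*((-2 - 5) + 7) = b*(-7 + 7) = b*0 = 0)
1/(G(-202, -153) + t(-315)) = 1/(0 - 315*(-164 - 315)) = 1/(0 - 315*(-479)) = 1/(0 + 150885) = 1/150885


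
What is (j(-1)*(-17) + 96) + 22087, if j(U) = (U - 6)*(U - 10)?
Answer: 20874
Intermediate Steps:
j(U) = (-10 + U)*(-6 + U) (j(U) = (-6 + U)*(-10 + U) = (-10 + U)*(-6 + U))
(j(-1)*(-17) + 96) + 22087 = ((60 + (-1)² - 16*(-1))*(-17) + 96) + 22087 = ((60 + 1 + 16)*(-17) + 96) + 22087 = (77*(-17) + 96) + 22087 = (-1309 + 96) + 22087 = -1213 + 22087 = 20874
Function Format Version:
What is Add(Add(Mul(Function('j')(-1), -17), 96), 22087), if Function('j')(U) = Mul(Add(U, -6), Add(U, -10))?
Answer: 20874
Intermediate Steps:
Function('j')(U) = Mul(Add(-10, U), Add(-6, U)) (Function('j')(U) = Mul(Add(-6, U), Add(-10, U)) = Mul(Add(-10, U), Add(-6, U)))
Add(Add(Mul(Function('j')(-1), -17), 96), 22087) = Add(Add(Mul(Add(60, Pow(-1, 2), Mul(-16, -1)), -17), 96), 22087) = Add(Add(Mul(Add(60, 1, 16), -17), 96), 22087) = Add(Add(Mul(77, -17), 96), 22087) = Add(Add(-1309, 96), 22087) = Add(-1213, 22087) = 20874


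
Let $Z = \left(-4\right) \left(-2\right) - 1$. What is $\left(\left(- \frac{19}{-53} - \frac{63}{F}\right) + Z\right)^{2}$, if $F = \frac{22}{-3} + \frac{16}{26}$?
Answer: $\frac{54010224801}{192820996} \approx 280.11$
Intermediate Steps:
$F = - \frac{262}{39}$ ($F = 22 \left(- \frac{1}{3}\right) + 16 \cdot \frac{1}{26} = - \frac{22}{3} + \frac{8}{13} = - \frac{262}{39} \approx -6.7179$)
$Z = 7$ ($Z = 8 - 1 = 7$)
$\left(\left(- \frac{19}{-53} - \frac{63}{F}\right) + Z\right)^{2} = \left(\left(- \frac{19}{-53} - \frac{63}{- \frac{262}{39}}\right) + 7\right)^{2} = \left(\left(\left(-19\right) \left(- \frac{1}{53}\right) - - \frac{2457}{262}\right) + 7\right)^{2} = \left(\left(\frac{19}{53} + \frac{2457}{262}\right) + 7\right)^{2} = \left(\frac{135199}{13886} + 7\right)^{2} = \left(\frac{232401}{13886}\right)^{2} = \frac{54010224801}{192820996}$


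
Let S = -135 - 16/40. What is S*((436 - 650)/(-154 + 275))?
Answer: 144878/605 ≈ 239.47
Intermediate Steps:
S = -677/5 (S = -135 - 16*1/40 = -135 - ⅖ = -677/5 ≈ -135.40)
S*((436 - 650)/(-154 + 275)) = -677*(436 - 650)/(5*(-154 + 275)) = -(-144878)/(5*121) = -677/5*(-214/121) = 144878/605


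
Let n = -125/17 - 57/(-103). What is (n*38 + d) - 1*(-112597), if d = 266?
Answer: 197170685/1751 ≈ 1.1260e+5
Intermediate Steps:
n = -11906/1751 (n = -125*1/17 - 57*(-1/103) = -125/17 + 57/103 = -11906/1751 ≈ -6.7995)
(n*38 + d) - 1*(-112597) = (-11906/1751*38 + 266) - 1*(-112597) = (-452428/1751 + 266) + 112597 = 13338/1751 + 112597 = 197170685/1751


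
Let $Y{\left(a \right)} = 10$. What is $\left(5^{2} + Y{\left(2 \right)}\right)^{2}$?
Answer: $1225$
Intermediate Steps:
$\left(5^{2} + Y{\left(2 \right)}\right)^{2} = \left(5^{2} + 10\right)^{2} = \left(25 + 10\right)^{2} = 35^{2} = 1225$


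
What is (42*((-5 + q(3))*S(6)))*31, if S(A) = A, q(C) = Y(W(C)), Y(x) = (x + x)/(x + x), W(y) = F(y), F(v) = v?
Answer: -31248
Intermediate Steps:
W(y) = y
Y(x) = 1 (Y(x) = (2*x)/((2*x)) = (2*x)*(1/(2*x)) = 1)
q(C) = 1
(42*((-5 + q(3))*S(6)))*31 = (42*((-5 + 1)*6))*31 = (42*(-4*6))*31 = (42*(-24))*31 = -1008*31 = -31248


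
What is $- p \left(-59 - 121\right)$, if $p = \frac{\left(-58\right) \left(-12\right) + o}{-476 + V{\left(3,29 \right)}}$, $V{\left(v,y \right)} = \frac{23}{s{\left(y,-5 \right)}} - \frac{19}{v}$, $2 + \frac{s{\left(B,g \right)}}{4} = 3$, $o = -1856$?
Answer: $\frac{2505600}{5719} \approx 438.12$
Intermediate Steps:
$s{\left(B,g \right)} = 4$ ($s{\left(B,g \right)} = -8 + 4 \cdot 3 = -8 + 12 = 4$)
$V{\left(v,y \right)} = \frac{23}{4} - \frac{19}{v}$
$p = \frac{13920}{5719}$ ($p = \frac{\left(-58\right) \left(-12\right) - 1856}{-476 + \left(\frac{23}{4} - \frac{19}{3}\right)} = \frac{696 - 1856}{-476 + \left(\frac{23}{4} - \frac{19}{3}\right)} = - \frac{1160}{-476 + \left(\frac{23}{4} - \frac{19}{3}\right)} = - \frac{1160}{-476 - \frac{7}{12}} = - \frac{1160}{- \frac{5719}{12}} = \left(-1160\right) \left(- \frac{12}{5719}\right) = \frac{13920}{5719} \approx 2.434$)
$- p \left(-59 - 121\right) = \left(-1\right) \frac{13920}{5719} \left(-59 - 121\right) = \left(- \frac{13920}{5719}\right) \left(-180\right) = \frac{2505600}{5719}$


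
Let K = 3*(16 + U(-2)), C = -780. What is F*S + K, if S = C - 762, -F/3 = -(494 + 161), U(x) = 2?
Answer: -3029976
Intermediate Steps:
K = 54 (K = 3*(16 + 2) = 3*18 = 54)
F = 1965 (F = -(-3)*(494 + 161) = -(-3)*655 = -3*(-655) = 1965)
S = -1542 (S = -780 - 762 = -1542)
F*S + K = 1965*(-1542) + 54 = -3030030 + 54 = -3029976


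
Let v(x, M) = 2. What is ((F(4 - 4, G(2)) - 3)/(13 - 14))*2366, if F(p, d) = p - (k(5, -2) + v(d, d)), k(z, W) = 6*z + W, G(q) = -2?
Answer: 78078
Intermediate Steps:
k(z, W) = W + 6*z
F(p, d) = -30 + p (F(p, d) = p - ((-2 + 6*5) + 2) = p - ((-2 + 30) + 2) = p - (28 + 2) = p - 1*30 = p - 30 = -30 + p)
((F(4 - 4, G(2)) - 3)/(13 - 14))*2366 = (((-30 + (4 - 4)) - 3)/(13 - 14))*2366 = (((-30 + 0) - 3)/(-1))*2366 = ((-30 - 3)*(-1))*2366 = -33*(-1)*2366 = 33*2366 = 78078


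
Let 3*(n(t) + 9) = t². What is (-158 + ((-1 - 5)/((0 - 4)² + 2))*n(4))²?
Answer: 1990921/81 ≈ 24579.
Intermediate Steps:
n(t) = -9 + t²/3
(-158 + ((-1 - 5)/((0 - 4)² + 2))*n(4))² = (-158 + ((-1 - 5)/((0 - 4)² + 2))*(-9 + (⅓)*4²))² = (-158 + (-6/((-4)² + 2))*(-9 + (⅓)*16))² = (-158 + (-6/(16 + 2))*(-9 + 16/3))² = (-158 - 6/18*(-11/3))² = (-158 - 6*1/18*(-11/3))² = (-158 - ⅓*(-11/3))² = (-158 + 11/9)² = (-1411/9)² = 1990921/81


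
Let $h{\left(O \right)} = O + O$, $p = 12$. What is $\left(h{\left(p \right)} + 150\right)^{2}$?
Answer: $30276$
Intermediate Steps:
$h{\left(O \right)} = 2 O$
$\left(h{\left(p \right)} + 150\right)^{2} = \left(2 \cdot 12 + 150\right)^{2} = \left(24 + 150\right)^{2} = 174^{2} = 30276$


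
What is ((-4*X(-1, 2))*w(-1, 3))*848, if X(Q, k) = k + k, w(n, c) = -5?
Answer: 67840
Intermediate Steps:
X(Q, k) = 2*k
((-4*X(-1, 2))*w(-1, 3))*848 = (-8*2*(-5))*848 = (-4*4*(-5))*848 = -16*(-5)*848 = 80*848 = 67840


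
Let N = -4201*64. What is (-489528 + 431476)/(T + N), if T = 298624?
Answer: -14513/7440 ≈ -1.9507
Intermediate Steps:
N = -268864
(-489528 + 431476)/(T + N) = (-489528 + 431476)/(298624 - 268864) = -58052/29760 = -58052*1/29760 = -14513/7440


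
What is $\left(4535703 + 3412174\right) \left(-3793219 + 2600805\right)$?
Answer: $-9477159805078$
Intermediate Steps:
$\left(4535703 + 3412174\right) \left(-3793219 + 2600805\right) = 7947877 \left(-1192414\right) = -9477159805078$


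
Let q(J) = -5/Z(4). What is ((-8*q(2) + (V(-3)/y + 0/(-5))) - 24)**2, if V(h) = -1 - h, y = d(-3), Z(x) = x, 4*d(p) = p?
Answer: 2500/9 ≈ 277.78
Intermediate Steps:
d(p) = p/4
y = -3/4 (y = (1/4)*(-3) = -3/4 ≈ -0.75000)
q(J) = -5/4
((-8*q(2) + (V(-3)/y + 0/(-5))) - 24)**2 = ((-8*(-5/4) + ((-1 - 1*(-3))/(-3/4) + 0/(-5))) - 24)**2 = ((10 + ((-1 + 3)*(-4/3) + 0*(-1/5))) - 24)**2 = ((10 + (2*(-4/3) + 0)) - 24)**2 = ((10 + (-8/3 + 0)) - 24)**2 = ((10 - 8/3) - 24)**2 = (22/3 - 24)**2 = (-50/3)**2 = 2500/9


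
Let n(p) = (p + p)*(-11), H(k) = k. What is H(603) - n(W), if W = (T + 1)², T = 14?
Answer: 5553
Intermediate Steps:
W = 225 (W = (14 + 1)² = 15² = 225)
n(p) = -22*p (n(p) = (2*p)*(-11) = -22*p)
H(603) - n(W) = 603 - (-22)*225 = 603 - 1*(-4950) = 603 + 4950 = 5553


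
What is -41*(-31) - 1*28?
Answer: 1243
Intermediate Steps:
-41*(-31) - 1*28 = 1271 - 28 = 1243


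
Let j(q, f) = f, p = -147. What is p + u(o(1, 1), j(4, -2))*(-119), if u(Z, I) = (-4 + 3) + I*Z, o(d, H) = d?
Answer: 210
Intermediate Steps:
u(Z, I) = -1 + I*Z
p + u(o(1, 1), j(4, -2))*(-119) = -147 + (-1 - 2*1)*(-119) = -147 + (-1 - 2)*(-119) = -147 - 3*(-119) = -147 + 357 = 210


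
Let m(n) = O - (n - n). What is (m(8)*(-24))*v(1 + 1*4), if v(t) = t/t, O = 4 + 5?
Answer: -216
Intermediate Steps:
O = 9
v(t) = 1
m(n) = 9 (m(n) = 9 - (n - n) = 9 - 1*0 = 9 + 0 = 9)
(m(8)*(-24))*v(1 + 1*4) = (9*(-24))*1 = -216*1 = -216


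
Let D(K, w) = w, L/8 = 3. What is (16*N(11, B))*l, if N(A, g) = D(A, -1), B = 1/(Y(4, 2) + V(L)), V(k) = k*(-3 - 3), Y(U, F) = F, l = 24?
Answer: -384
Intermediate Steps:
L = 24 (L = 8*3 = 24)
V(k) = -6*k (V(k) = k*(-6) = -6*k)
B = -1/142 (B = 1/(2 - 6*24) = 1/(2 - 144) = 1/(-142) = -1/142 ≈ -0.0070423)
N(A, g) = -1
(16*N(11, B))*l = (16*(-1))*24 = -16*24 = -384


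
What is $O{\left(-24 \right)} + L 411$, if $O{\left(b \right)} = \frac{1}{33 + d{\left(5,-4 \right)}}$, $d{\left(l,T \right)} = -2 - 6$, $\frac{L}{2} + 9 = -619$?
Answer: $- \frac{12905399}{25} \approx -5.1622 \cdot 10^{5}$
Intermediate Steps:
$L = -1256$ ($L = -18 + 2 \left(-619\right) = -18 - 1238 = -1256$)
$d{\left(l,T \right)} = -8$ ($d{\left(l,T \right)} = -2 - 6 = -8$)
$O{\left(b \right)} = \frac{1}{25}$ ($O{\left(b \right)} = \frac{1}{33 - 8} = \frac{1}{25}$)
$O{\left(-24 \right)} + L 411 = \frac{1}{25} - 516216 = - \frac{12905399}{25}$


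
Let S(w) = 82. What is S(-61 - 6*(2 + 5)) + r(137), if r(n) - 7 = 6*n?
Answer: 911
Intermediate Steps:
r(n) = 7 + 6*n
S(-61 - 6*(2 + 5)) + r(137) = 82 + (7 + 6*137) = 82 + (7 + 822) = 82 + 829 = 911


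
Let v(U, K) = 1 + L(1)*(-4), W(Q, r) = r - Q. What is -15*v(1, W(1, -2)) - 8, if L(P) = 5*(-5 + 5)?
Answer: -23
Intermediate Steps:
L(P) = 0 (L(P) = 5*0 = 0)
v(U, K) = 1 (v(U, K) = 1 + 0*(-4) = 1 + 0 = 1)
-15*v(1, W(1, -2)) - 8 = -15*1 - 8 = -15 - 8 = -23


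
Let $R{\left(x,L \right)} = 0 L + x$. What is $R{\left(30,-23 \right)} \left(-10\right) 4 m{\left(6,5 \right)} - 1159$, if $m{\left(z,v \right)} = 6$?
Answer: $-8359$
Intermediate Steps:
$R{\left(x,L \right)} = x$ ($R{\left(x,L \right)} = 0 + x = x$)
$R{\left(30,-23 \right)} \left(-10\right) 4 m{\left(6,5 \right)} - 1159 = 30 \left(-10\right) 4 \cdot 6 - 1159 = 30 \left(\left(-40\right) 6\right) - 1159 = 30 \left(-240\right) - 1159 = -7200 - 1159 = -8359$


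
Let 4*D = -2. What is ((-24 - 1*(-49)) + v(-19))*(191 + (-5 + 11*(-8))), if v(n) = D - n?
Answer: 4263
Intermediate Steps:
D = -½ (D = (¼)*(-2) = -½ ≈ -0.50000)
v(n) = -½ - n
((-24 - 1*(-49)) + v(-19))*(191 + (-5 + 11*(-8))) = ((-24 - 1*(-49)) + (-½ - 1*(-19)))*(191 + (-5 + 11*(-8))) = ((-24 + 49) + (-½ + 19))*(191 + (-5 - 88)) = (25 + 37/2)*(191 - 93) = (87/2)*98 = 4263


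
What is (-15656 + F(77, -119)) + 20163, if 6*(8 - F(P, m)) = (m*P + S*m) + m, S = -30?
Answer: 5467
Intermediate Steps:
F(P, m) = 8 + 29*m/6 - P*m/6 (F(P, m) = 8 - ((m*P - 30*m) + m)/6 = 8 - ((P*m - 30*m) + m)/6 = 8 - ((-30*m + P*m) + m)/6 = 8 - (-29*m + P*m)/6 = 8 + (29*m/6 - P*m/6) = 8 + 29*m/6 - P*m/6)
(-15656 + F(77, -119)) + 20163 = (-15656 + (8 + (29/6)*(-119) - 1/6*77*(-119))) + 20163 = (-15656 + (8 - 3451/6 + 9163/6)) + 20163 = (-15656 + 960) + 20163 = -14696 + 20163 = 5467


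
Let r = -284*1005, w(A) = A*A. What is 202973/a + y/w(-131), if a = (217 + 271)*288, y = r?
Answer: -36630848827/2411875584 ≈ -15.188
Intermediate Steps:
w(A) = A**2
r = -285420
y = -285420
a = 140544 (a = 488*288 = 140544)
202973/a + y/w(-131) = 202973/140544 - 285420/((-131)**2) = 202973*(1/140544) - 285420/17161 = 202973/140544 - 285420*1/17161 = 202973/140544 - 285420/17161 = -36630848827/2411875584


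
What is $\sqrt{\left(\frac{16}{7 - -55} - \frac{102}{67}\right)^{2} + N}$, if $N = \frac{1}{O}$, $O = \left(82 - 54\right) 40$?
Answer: $\frac{\sqrt{540938653430}}{581560} \approx 1.2647$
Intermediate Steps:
$O = 1120$ ($O = 28 \cdot 40 = 1120$)
$N = \frac{1}{1120} \approx 0.00089286$
$\sqrt{\left(\frac{16}{7 - -55} - \frac{102}{67}\right)^{2} + N} = \sqrt{\left(\frac{16}{7 - -55} - \frac{102}{67}\right)^{2} + \frac{1}{1120}} = \sqrt{\left(\frac{16}{7 + 55} - \frac{102}{67}\right)^{2} + \frac{1}{1120}} = \sqrt{\left(\frac{16}{62} - \frac{102}{67}\right)^{2} + \frac{1}{1120}} = \sqrt{\left(16 \cdot \frac{1}{62} - \frac{102}{67}\right)^{2} + \frac{1}{1120}} = \sqrt{\left(\frac{8}{31} - \frac{102}{67}\right)^{2} + \frac{1}{1120}} = \sqrt{\left(- \frac{2626}{2077}\right)^{2} + \frac{1}{1120}} = \sqrt{\frac{6895876}{4313929} + \frac{1}{1120}} = \sqrt{\frac{7727695049}{4831600480}} = \frac{\sqrt{540938653430}}{581560}$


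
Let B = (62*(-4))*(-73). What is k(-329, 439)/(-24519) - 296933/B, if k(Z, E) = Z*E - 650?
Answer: -4653953803/443891976 ≈ -10.484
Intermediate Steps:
k(Z, E) = -650 + E*Z (k(Z, E) = E*Z - 650 = -650 + E*Z)
B = 18104 (B = -248*(-73) = 18104)
k(-329, 439)/(-24519) - 296933/B = (-650 + 439*(-329))/(-24519) - 296933/18104 = (-650 - 144431)*(-1/24519) - 296933*1/18104 = -145081*(-1/24519) - 296933/18104 = 145081/24519 - 296933/18104 = -4653953803/443891976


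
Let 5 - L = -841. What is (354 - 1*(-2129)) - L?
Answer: 1637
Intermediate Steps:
L = 846 (L = 5 - 1*(-841) = 5 + 841 = 846)
(354 - 1*(-2129)) - L = (354 - 1*(-2129)) - 1*846 = (354 + 2129) - 846 = 2483 - 846 = 1637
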